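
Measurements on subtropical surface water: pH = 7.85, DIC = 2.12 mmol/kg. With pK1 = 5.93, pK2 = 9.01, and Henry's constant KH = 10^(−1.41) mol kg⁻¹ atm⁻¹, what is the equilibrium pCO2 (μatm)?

pCO2 = 606 μatm

α₀ = 1 / (1 + K1/[H⁺] + K1K2/[H⁺]²) = 1 / (1 + 10^+1.92 + 10^+0.76)
   = 1 / (1 + 83.176 + 5.7544) = 1/89.931 = 0.01112
[CO2*] = α₀ × DIC = 0.01112 × 2.12 = 0.02357 mmol/kg
pCO2 = [CO2*]/KH = 2.357×10^-5 / 3.890×10^-2 = 606 μatm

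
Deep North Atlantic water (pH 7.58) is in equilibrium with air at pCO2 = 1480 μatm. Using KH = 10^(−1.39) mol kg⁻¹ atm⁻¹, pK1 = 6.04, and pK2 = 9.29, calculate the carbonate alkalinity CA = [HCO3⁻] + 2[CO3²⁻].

[CO2*] = KH · pCO2 = 10^(−1.39) × 1480×10^-6 = 6.029×10^-5 mol/kg
α₀ = 1/(1 + K1/[H⁺] + K1K2/[H⁺]²) = 1/(1 + 10^+1.54 + 10^-0.17) = 0.02751
DIC = [CO2*]/α₀ = 6.029×10^-5 / 0.02751 = 2.192 mmol/kg
CA = (α₁ + 2α₂)·DIC = (0.9539 + 2×0.01860) × 2.192 = 2.17 mmol/kg

CA = 2.17 mmol/kg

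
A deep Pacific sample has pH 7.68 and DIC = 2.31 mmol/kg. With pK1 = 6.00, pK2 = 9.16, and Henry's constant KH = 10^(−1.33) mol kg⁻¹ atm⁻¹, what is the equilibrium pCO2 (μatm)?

pCO2 = 979 μatm

α₀ = 1 / (1 + K1/[H⁺] + K1K2/[H⁺]²) = 1 / (1 + 10^+1.68 + 10^+0.20)
   = 1 / (1 + 47.863 + 1.5849) = 1/50.448 = 0.01982
[CO2*] = α₀ × DIC = 0.01982 × 2.31 = 0.04579 mmol/kg
pCO2 = [CO2*]/KH = 4.579×10^-5 / 4.677×10^-2 = 979 μatm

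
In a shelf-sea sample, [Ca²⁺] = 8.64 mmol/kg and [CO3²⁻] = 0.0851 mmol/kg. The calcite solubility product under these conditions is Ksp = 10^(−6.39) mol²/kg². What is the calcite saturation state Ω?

Ksp = 10^(−6.39) = 4.074×10^-7
Ω = [Ca²⁺][CO3²⁻]/Ksp = (8.64×10^-3)(0.0851×10^-3) / 4.074×10^-7 = 1.80

Ω = 1.80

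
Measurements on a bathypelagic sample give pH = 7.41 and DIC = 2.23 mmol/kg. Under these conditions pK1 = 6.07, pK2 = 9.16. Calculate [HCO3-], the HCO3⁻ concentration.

[HCO3⁻] = 2.10 mmol/kg

α₁ = 1 / (1 + [H⁺]/K1 + K2/[H⁺]) = 1 / (1 + 10^-1.34 + 10^-1.75)
   = 1 / (1 + 0.045709 + 0.017783) = 1/1.0635 = 0.9403
[HCO3⁻] = α₁ × DIC = 0.9403 × 2.23 = 2.10 mmol/kg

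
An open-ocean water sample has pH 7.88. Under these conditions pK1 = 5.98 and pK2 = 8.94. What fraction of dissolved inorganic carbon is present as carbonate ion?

α₂ = 1 / (1 + [H⁺]/K2 + [H⁺]²/(K1K2)) = 1 / (1 + 10^+1.06 + 10^-0.84)
   = 1 / (1 + 11.482 + 0.14454) = 1/12.626 = 0.07920

α₂ = 0.0792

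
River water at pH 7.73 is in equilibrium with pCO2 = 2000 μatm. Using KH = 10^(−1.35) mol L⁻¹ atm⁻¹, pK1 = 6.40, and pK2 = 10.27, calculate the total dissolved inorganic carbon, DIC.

DIC = 2.00 mmol/L

[CO2*] = KH · pCO2 = 10^(−1.35) × 2000×10^-6 = 8.934×10^-5 mol/L
α₀ = 1/(1 + K1/[H⁺] + K1K2/[H⁺]²) = 1/(1 + 10^+1.33 + 10^-1.21) = 0.04456
DIC = [CO2*]/α₀ = 8.934×10^-5 / 0.04456 = 2.00 mmol/L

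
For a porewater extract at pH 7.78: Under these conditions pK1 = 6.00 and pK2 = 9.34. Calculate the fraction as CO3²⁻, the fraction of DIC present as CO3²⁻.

α₂ = 0.0264

α₂ = 1 / (1 + [H⁺]/K2 + [H⁺]²/(K1K2)) = 1 / (1 + 10^+1.56 + 10^-0.22)
   = 1 / (1 + 36.308 + 0.60256) = 1/37.910 = 0.02638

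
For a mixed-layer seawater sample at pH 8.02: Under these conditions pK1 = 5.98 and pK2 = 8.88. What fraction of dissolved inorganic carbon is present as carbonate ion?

α₂ = 0.120

α₂ = 1 / (1 + [H⁺]/K2 + [H⁺]²/(K1K2)) = 1 / (1 + 10^+0.86 + 10^-1.18)
   = 1 / (1 + 7.2444 + 0.066069) = 1/8.3104 = 0.1203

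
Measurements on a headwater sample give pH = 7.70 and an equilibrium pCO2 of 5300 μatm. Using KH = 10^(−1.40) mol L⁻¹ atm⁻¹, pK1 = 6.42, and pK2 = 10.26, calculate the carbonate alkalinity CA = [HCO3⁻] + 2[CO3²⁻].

[CO2*] = KH · pCO2 = 10^(−1.40) × 5300×10^-6 = 2.110×10^-4 mol/L
α₀ = 1/(1 + K1/[H⁺] + K1K2/[H⁺]²) = 1/(1 + 10^+1.28 + 10^-1.28) = 0.04973
DIC = [CO2*]/α₀ = 2.110×10^-4 / 0.04973 = 4.243 mmol/L
CA = (α₁ + 2α₂)·DIC = (0.9477 + 2×0.002610) × 4.243 = 4.04 mmol/L

CA = 4.04 mmol/L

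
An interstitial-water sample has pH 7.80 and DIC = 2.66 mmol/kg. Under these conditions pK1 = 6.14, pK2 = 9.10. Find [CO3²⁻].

α₂ = 1 / (1 + [H⁺]/K2 + [H⁺]²/(K1K2)) = 1 / (1 + 10^+1.30 + 10^-0.36)
   = 1 / (1 + 19.953 + 0.43652) = 1/21.389 = 0.04675
[CO3²⁻] = α₂ × DIC = 0.04675 × 2.66 = 0.124 mmol/kg

[CO3²⁻] = 0.124 mmol/kg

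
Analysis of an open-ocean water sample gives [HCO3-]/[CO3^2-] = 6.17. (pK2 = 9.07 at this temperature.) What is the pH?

pH = 8.28

From K2 = [H⁺][CO3^2-]/[HCO3-]:  pH = pK2 − log₁₀([HCO3-]/[CO3^2-])
log₁₀(6.17) = +0.790
pH = 9.07 − (+0.790) = 8.28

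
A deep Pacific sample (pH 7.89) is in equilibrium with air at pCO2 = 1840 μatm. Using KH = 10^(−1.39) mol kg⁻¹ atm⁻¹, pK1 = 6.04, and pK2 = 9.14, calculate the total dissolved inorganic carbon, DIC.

[CO2*] = KH · pCO2 = 10^(−1.39) × 1840×10^-6 = 7.496×10^-5 mol/kg
α₀ = 1/(1 + K1/[H⁺] + K1K2/[H⁺]²) = 1/(1 + 10^+1.85 + 10^+0.60) = 0.01320
DIC = [CO2*]/α₀ = 7.496×10^-5 / 0.01320 = 5.68 mmol/kg

DIC = 5.68 mmol/kg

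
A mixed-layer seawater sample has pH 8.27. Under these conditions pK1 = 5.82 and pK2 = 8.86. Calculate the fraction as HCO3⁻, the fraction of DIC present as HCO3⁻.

α₁ = 0.793

α₁ = 1 / (1 + [H⁺]/K1 + K2/[H⁺]) = 1 / (1 + 10^-2.45 + 10^-0.59)
   = 1 / (1 + 0.0035481 + 0.25704) = 1/1.2606 = 0.7933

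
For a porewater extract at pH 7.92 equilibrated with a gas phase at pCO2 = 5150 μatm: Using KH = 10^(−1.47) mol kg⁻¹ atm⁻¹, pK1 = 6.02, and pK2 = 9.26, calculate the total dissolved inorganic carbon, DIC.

DIC = 14.7 mmol/kg

[CO2*] = KH · pCO2 = 10^(−1.47) × 5150×10^-6 = 1.745×10^-4 mol/kg
α₀ = 1/(1 + K1/[H⁺] + K1K2/[H⁺]²) = 1/(1 + 10^+1.90 + 10^+0.56) = 0.01190
DIC = [CO2*]/α₀ = 1.745×10^-4 / 0.01190 = 14.7 mmol/kg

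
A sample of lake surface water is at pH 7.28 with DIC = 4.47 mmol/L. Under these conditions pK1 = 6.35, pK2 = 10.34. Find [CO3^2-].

[CO3²⁻] = 3.48 μmol/L

α₂ = 1 / (1 + [H⁺]/K2 + [H⁺]²/(K1K2)) = 1 / (1 + 10^+3.06 + 10^+2.13)
   = 1 / (1 + 1148.2 + 134.90) = 1/1284.0 = 0.0007788
[CO3²⁻] = α₂ × DIC = 0.0007788 × 4.47 = 0.00348 mmol/L = 3.48 μmol/L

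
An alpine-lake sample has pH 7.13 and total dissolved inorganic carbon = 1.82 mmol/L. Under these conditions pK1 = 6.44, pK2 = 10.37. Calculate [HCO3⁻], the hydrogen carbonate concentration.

[HCO3⁻] = 1.51 mmol/L

α₁ = 1 / (1 + [H⁺]/K1 + K2/[H⁺]) = 1 / (1 + 10^-0.69 + 10^-3.24)
   = 1 / (1 + 0.20417 + 0.00057544) = 1/1.2047 = 0.8300
[HCO3⁻] = α₁ × DIC = 0.8300 × 1.82 = 1.51 mmol/L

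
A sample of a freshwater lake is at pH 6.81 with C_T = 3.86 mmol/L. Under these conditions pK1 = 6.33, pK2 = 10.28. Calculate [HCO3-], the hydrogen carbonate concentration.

[HCO3⁻] = 2.90 mmol/L

α₁ = 1 / (1 + [H⁺]/K1 + K2/[H⁺]) = 1 / (1 + 10^-0.48 + 10^-3.47)
   = 1 / (1 + 0.33113 + 0.00033884) = 1/1.3315 = 0.7510
[HCO3⁻] = α₁ × DIC = 0.7510 × 3.86 = 2.90 mmol/L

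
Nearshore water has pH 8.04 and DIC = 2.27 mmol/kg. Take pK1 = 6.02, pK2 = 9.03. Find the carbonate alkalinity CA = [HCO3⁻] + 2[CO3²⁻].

CA = 2.46 mmol/kg

CA = [HCO3⁻] + 2[CO3²⁻] = (α₁ + 2α₂)·DIC
At pH 8.04: [H⁺]/K1 = 10^-2.02 = 0.0095499, K2/[H⁺] = 10^-0.99 = 0.10233
α₁ = 1/(1 + 0.0095499 + 0.10233) = 1/1.1119 = 0.8994; α₂ = α₁·K2/[H⁺] = 0.09203
α₁ + 2α₂ = 1.0834
CA = 1.0834 × 2.27 = 2.46 mmol/kg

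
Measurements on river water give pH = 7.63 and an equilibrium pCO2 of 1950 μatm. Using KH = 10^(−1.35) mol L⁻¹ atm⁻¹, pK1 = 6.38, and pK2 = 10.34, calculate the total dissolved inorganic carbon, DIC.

[CO2*] = KH · pCO2 = 10^(−1.35) × 1950×10^-6 = 8.710×10^-5 mol/L
α₀ = 1/(1 + K1/[H⁺] + K1K2/[H⁺]²) = 1/(1 + 10^+1.25 + 10^-1.46) = 0.05314
DIC = [CO2*]/α₀ = 8.710×10^-5 / 0.05314 = 1.64 mmol/L

DIC = 1.64 mmol/L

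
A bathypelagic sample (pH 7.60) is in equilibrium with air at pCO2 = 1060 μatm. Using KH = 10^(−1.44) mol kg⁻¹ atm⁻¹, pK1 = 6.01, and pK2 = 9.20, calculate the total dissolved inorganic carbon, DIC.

DIC = 1.57 mmol/kg

[CO2*] = KH · pCO2 = 10^(−1.44) × 1060×10^-6 = 3.849×10^-5 mol/kg
α₀ = 1/(1 + K1/[H⁺] + K1K2/[H⁺]²) = 1/(1 + 10^+1.59 + 10^-0.01) = 0.02446
DIC = [CO2*]/α₀ = 3.849×10^-5 / 0.02446 = 1.57 mmol/kg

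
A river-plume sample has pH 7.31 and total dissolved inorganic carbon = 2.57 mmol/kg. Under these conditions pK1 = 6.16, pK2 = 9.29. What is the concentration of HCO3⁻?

[HCO3⁻] = 2.38 mmol/kg

α₁ = 1 / (1 + [H⁺]/K1 + K2/[H⁺]) = 1 / (1 + 10^-1.15 + 10^-1.98)
   = 1 / (1 + 0.070795 + 0.010471) = 1/1.0813 = 0.9248
[HCO3⁻] = α₁ × DIC = 0.9248 × 2.57 = 2.38 mmol/kg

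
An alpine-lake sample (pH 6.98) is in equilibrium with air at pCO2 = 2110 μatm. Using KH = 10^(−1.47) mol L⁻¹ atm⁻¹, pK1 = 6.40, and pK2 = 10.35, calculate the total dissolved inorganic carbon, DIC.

[CO2*] = KH · pCO2 = 10^(−1.47) × 2110×10^-6 = 7.150×10^-5 mol/L
α₀ = 1/(1 + K1/[H⁺] + K1K2/[H⁺]²) = 1/(1 + 10^+0.58 + 10^-2.79) = 0.2082
DIC = [CO2*]/α₀ = 7.150×10^-5 / 0.2082 = 0.343 mmol/L

DIC = 0.343 mmol/L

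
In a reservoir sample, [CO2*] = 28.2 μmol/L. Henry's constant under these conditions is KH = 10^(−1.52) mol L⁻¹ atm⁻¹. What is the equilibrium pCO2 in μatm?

pCO2 = 934 μatm

KH = 10^(−1.52) = 3.020×10^-2 mol L⁻¹ atm⁻¹
pCO2 = [CO2*]/KH = 28.2×10^-6 / 3.020×10^-2 = 9.34×10^-4 atm = 934 μatm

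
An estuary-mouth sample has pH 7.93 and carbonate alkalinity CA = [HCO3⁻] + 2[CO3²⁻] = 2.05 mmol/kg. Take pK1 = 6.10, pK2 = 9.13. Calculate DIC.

CA = [HCO3⁻] + 2[CO3²⁻] = (α₁ + 2α₂)·DIC
At pH 7.93: [H⁺]/K1 = 10^-1.83 = 0.014791, K2/[H⁺] = 10^-1.20 = 0.063096
α₁ = 1/(1 + 0.014791 + 0.063096) = 1/1.0779 = 0.9277; α₂ = α₁·K2/[H⁺] = 0.05854
α₁ + 2α₂ = 1.0448
DIC = CA / (α₁ + 2α₂) = 2.05 / 1.0448 = 1.96 mmol/kg

DIC = 1.96 mmol/kg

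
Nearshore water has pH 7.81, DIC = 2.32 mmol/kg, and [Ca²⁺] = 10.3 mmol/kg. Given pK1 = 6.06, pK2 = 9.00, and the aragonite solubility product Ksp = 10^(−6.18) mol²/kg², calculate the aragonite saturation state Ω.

Ω = 2.16

α₂ = 1 / (1 + [H⁺]/K2 + [H⁺]²/(K1K2)) = 1 / (1 + 10^+1.19 + 10^-0.56)
   = 1 / (1 + 15.488 + 0.27542) = 1/16.764 = 0.05965
[CO3²⁻] = α₂ × DIC = 0.05965 × 2.32 = 0.1384 mmol/kg
Ksp = 10^(−6.18) = 6.607×10^-7
Ω = [Ca²⁺][CO3²⁻]/Ksp = (10.3×10^-3)(1.384×10^-4) / 6.607×10^-7 = 2.16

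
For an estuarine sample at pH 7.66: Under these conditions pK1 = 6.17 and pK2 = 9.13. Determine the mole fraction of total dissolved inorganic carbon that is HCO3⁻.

α₁ = 0.938

α₁ = 1 / (1 + [H⁺]/K1 + K2/[H⁺]) = 1 / (1 + 10^-1.49 + 10^-1.47)
   = 1 / (1 + 0.032359 + 0.033884) = 1/1.0662 = 0.9379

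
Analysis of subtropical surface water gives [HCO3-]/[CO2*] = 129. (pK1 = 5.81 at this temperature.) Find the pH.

From K1 = [H⁺][HCO3-]/[CO2*]:  pH = pK1 + log₁₀([HCO3-]/[CO2*])
log₁₀(129) = +2.111
pH = 5.81 + (+2.111) = 7.92

pH = 7.92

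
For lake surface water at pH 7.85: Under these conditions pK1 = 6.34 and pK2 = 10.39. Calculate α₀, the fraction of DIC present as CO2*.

α₀ = 0.0299

α₀ = 1 / (1 + K1/[H⁺] + K1K2/[H⁺]²) = 1 / (1 + 10^+1.51 + 10^-1.03)
   = 1 / (1 + 32.359 + 0.093325) = 1/33.453 = 0.02989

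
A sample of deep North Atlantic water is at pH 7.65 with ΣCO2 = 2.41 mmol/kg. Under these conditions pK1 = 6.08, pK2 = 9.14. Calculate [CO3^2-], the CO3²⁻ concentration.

[CO3²⁻] = 0.0736 mmol/kg

α₂ = 1 / (1 + [H⁺]/K2 + [H⁺]²/(K1K2)) = 1 / (1 + 10^+1.49 + 10^-0.08)
   = 1 / (1 + 30.903 + 0.83176) = 1/32.735 = 0.03055
[CO3²⁻] = α₂ × DIC = 0.03055 × 2.41 = 0.0736 mmol/kg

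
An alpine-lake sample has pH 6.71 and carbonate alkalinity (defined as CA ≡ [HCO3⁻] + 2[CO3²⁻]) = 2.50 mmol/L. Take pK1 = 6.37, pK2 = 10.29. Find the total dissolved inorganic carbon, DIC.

DIC = 3.64 mmol/L

CA = [HCO3⁻] + 2[CO3²⁻] = (α₁ + 2α₂)·DIC
At pH 6.71: [H⁺]/K1 = 10^-0.34 = 0.45709, K2/[H⁺] = 10^-3.58 = 0.00026303
α₁ = 1/(1 + 0.45709 + 0.00026303) = 1/1.4574 = 0.6862; α₂ = α₁·K2/[H⁺] = 0.0001805
α₁ + 2α₂ = 0.6865
DIC = CA / (α₁ + 2α₂) = 2.50 / 0.6865 = 3.64 mmol/L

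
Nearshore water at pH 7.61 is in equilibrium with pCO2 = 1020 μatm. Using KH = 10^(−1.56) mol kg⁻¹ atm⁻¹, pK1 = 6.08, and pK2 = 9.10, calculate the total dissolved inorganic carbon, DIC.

[CO2*] = KH · pCO2 = 10^(−1.56) × 1020×10^-6 = 2.809×10^-5 mol/kg
α₀ = 1/(1 + K1/[H⁺] + K1K2/[H⁺]²) = 1/(1 + 10^+1.53 + 10^+0.04) = 0.02779
DIC = [CO2*]/α₀ = 2.809×10^-5 / 0.02779 = 1.01 mmol/kg

DIC = 1.01 mmol/kg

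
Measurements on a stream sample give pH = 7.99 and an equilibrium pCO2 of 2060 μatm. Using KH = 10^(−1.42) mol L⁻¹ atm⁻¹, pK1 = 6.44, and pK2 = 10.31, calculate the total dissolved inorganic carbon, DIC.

DIC = 2.87 mmol/L

[CO2*] = KH · pCO2 = 10^(−1.42) × 2060×10^-6 = 7.832×10^-5 mol/L
α₀ = 1/(1 + K1/[H⁺] + K1K2/[H⁺]²) = 1/(1 + 10^+1.55 + 10^-0.77) = 0.02728
DIC = [CO2*]/α₀ = 7.832×10^-5 / 0.02728 = 2.87 mmol/L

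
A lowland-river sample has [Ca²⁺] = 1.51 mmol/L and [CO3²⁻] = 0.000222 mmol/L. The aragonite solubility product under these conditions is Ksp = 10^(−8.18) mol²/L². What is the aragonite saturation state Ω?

Ksp = 10^(−8.18) = 6.607×10^-9
Ω = [Ca²⁺][CO3²⁻]/Ksp = (1.51×10^-3)(0.000222×10^-3) / 6.607×10^-9 = 0.0507

Ω = 0.0507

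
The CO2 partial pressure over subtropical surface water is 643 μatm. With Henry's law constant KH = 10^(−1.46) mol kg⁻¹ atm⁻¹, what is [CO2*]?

[CO2*] = 22.3 μmol/kg

KH = 10^(−1.46) = 3.467×10^-2 mol kg⁻¹ atm⁻¹
[CO2*] = KH · pCO2 = 3.467×10^-2 × 643×10^-6 atm = 2.23×10^-5 mol/kg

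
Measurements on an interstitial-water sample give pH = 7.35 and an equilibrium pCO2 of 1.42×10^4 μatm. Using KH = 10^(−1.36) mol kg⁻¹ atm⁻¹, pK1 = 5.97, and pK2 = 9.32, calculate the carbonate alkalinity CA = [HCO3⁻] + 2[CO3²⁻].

CA = 15.2 mmol/kg

[CO2*] = KH · pCO2 = 10^(−1.36) × 1.42×10^4×10^-6 = 6.199×10^-4 mol/kg
α₀ = 1/(1 + K1/[H⁺] + K1K2/[H⁺]²) = 1/(1 + 10^+1.38 + 10^-0.59) = 0.03961
DIC = [CO2*]/α₀ = 6.199×10^-4 / 0.03961 = 15.65 mmol/kg
CA = (α₁ + 2α₂)·DIC = (0.9502 + 2×0.01018) × 15.65 = 15.2 mmol/kg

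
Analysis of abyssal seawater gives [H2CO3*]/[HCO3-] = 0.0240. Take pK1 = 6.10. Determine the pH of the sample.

From K1 = [H⁺][HCO3-]/[H2CO3*]:  pH = pK1 − log₁₀([H2CO3*]/[HCO3-])
log₁₀(0.0240) = -1.620
pH = 6.10 − (-1.620) = 7.72

pH = 7.72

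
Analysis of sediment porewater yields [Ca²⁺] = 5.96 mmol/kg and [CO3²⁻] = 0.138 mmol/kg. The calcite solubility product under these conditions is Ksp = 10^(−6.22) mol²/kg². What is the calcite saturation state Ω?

Ksp = 10^(−6.22) = 6.026×10^-7
Ω = [Ca²⁺][CO3²⁻]/Ksp = (5.96×10^-3)(0.138×10^-3) / 6.026×10^-7 = 1.36

Ω = 1.36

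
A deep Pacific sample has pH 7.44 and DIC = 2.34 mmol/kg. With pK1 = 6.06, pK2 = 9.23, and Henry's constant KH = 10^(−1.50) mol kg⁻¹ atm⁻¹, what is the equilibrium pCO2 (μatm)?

pCO2 = 2920 μatm

α₀ = 1 / (1 + K1/[H⁺] + K1K2/[H⁺]²) = 1 / (1 + 10^+1.38 + 10^-0.41)
   = 1 / (1 + 23.988 + 0.38905) = 1/25.377 = 0.03941
[CO2*] = α₀ × DIC = 0.03941 × 2.34 = 0.09221 mmol/kg
pCO2 = [CO2*]/KH = 9.221×10^-5 / 3.162×10^-2 = 2920 μatm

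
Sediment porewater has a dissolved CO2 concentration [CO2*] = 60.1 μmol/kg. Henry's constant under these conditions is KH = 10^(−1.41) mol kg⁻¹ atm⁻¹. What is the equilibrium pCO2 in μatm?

pCO2 = 1540 μatm

KH = 10^(−1.41) = 3.890×10^-2 mol kg⁻¹ atm⁻¹
pCO2 = [CO2*]/KH = 60.1×10^-6 / 3.890×10^-2 = 1.54×10^-3 atm = 1540 μatm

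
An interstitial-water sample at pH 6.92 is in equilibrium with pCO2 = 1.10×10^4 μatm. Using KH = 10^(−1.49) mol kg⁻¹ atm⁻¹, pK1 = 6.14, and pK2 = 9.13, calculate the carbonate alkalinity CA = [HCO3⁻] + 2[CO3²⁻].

CA = 2.17 mmol/kg

[CO2*] = KH · pCO2 = 10^(−1.49) × 1.10×10^4×10^-6 = 3.560×10^-4 mol/kg
α₀ = 1/(1 + K1/[H⁺] + K1K2/[H⁺]²) = 1/(1 + 10^+0.78 + 10^-1.43) = 0.1416
DIC = [CO2*]/α₀ = 3.560×10^-4 / 0.1416 = 2.514 mmol/kg
CA = (α₁ + 2α₂)·DIC = (0.8532 + 2×0.005260) × 2.514 = 2.17 mmol/kg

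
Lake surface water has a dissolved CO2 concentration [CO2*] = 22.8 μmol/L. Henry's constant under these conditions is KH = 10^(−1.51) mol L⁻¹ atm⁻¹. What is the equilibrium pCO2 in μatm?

pCO2 = 738 μatm

KH = 10^(−1.51) = 3.090×10^-2 mol L⁻¹ atm⁻¹
pCO2 = [CO2*]/KH = 22.8×10^-6 / 3.090×10^-2 = 7.38×10^-4 atm = 738 μatm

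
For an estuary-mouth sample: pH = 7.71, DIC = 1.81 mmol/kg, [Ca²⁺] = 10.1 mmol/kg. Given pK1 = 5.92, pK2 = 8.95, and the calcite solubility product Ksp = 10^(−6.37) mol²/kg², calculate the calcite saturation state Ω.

Ω = 2.30

α₂ = 1 / (1 + [H⁺]/K2 + [H⁺]²/(K1K2)) = 1 / (1 + 10^+1.24 + 10^-0.55)
   = 1 / (1 + 17.378 + 0.28184) = 1/18.660 = 0.05359
[CO3²⁻] = α₂ × DIC = 0.05359 × 1.81 = 0.09700 mmol/kg
Ksp = 10^(−6.37) = 4.266×10^-7
Ω = [Ca²⁺][CO3²⁻]/Ksp = (10.1×10^-3)(9.700×10^-5) / 4.266×10^-7 = 2.30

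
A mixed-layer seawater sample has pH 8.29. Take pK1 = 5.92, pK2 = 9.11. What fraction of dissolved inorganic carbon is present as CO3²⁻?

α₂ = 1 / (1 + [H⁺]/K2 + [H⁺]²/(K1K2)) = 1 / (1 + 10^+0.82 + 10^-1.55)
   = 1 / (1 + 6.6069 + 0.028184) = 1/7.6351 = 0.1310

α₂ = 0.131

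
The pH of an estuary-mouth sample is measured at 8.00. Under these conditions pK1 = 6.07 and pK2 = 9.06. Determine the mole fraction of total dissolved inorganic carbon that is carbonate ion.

α₂ = 0.0793

α₂ = 1 / (1 + [H⁺]/K2 + [H⁺]²/(K1K2)) = 1 / (1 + 10^+1.06 + 10^-0.87)
   = 1 / (1 + 11.482 + 0.13490) = 1/12.616 = 0.07926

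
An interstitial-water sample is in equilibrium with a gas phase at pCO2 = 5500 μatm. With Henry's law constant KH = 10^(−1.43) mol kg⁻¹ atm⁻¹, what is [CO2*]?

[CO2*] = 204 μmol/kg

KH = 10^(−1.43) = 3.715×10^-2 mol kg⁻¹ atm⁻¹
[CO2*] = KH · pCO2 = 3.715×10^-2 × 5500×10^-6 atm = 2.04×10^-4 mol/kg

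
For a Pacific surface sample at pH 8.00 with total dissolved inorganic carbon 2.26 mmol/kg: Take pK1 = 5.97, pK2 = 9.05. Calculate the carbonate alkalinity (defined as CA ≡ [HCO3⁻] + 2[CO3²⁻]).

CA = 2.42 mmol/kg

CA = [HCO3⁻] + 2[CO3²⁻] = (α₁ + 2α₂)·DIC
At pH 8.00: [H⁺]/K1 = 10^-2.03 = 0.0093325, K2/[H⁺] = 10^-1.05 = 0.089125
α₁ = 1/(1 + 0.0093325 + 0.089125) = 1/1.0985 = 0.9104; α₂ = α₁·K2/[H⁺] = 0.08114
α₁ + 2α₂ = 1.0726
CA = 1.0726 × 2.26 = 2.42 mmol/kg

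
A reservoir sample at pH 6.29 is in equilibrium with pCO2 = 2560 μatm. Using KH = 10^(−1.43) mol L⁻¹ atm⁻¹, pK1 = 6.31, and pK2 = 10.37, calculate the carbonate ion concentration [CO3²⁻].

[CO3²⁻] = 0.00756 μmol/L

[CO2*] = KH · pCO2 = 10^(−1.43) × 2560×10^-6 = 9.511×10^-5 mol/L
α₀ = 1/(1 + K1/[H⁺] + K1K2/[H⁺]²) = 1/(1 + 10^-0.02 + 10^-4.10) = 0.5115
DIC = [CO2*]/α₀ = 9.511×10^-5 / 0.5115 = 0.1860 mmol/L
[CO3²⁻] = α₂·DIC; α₂ = 4.063×10^-5, so [CO3²⁻] = 4.063×10^-5 × 0.1860 = 7.56×10^-6 mmol/L = 0.00756 μmol/L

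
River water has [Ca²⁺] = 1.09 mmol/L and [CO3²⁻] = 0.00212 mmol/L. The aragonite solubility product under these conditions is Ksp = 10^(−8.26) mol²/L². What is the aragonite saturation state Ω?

Ksp = 10^(−8.26) = 5.495×10^-9
Ω = [Ca²⁺][CO3²⁻]/Ksp = (1.09×10^-3)(0.00212×10^-3) / 5.495×10^-9 = 0.420

Ω = 0.420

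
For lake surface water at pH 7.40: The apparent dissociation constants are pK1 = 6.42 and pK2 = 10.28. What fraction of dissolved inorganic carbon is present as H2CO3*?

α₀ = 1 / (1 + K1/[H⁺] + K1K2/[H⁺]²) = 1 / (1 + 10^+0.98 + 10^-1.90)
   = 1 / (1 + 9.5499 + 0.012589) = 1/10.563 = 0.09467

α₀ = 0.0947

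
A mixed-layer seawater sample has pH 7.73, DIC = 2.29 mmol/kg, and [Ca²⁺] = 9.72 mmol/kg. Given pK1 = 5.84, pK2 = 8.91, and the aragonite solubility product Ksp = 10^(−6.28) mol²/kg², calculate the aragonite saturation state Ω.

α₂ = 1 / (1 + [H⁺]/K2 + [H⁺]²/(K1K2)) = 1 / (1 + 10^+1.18 + 10^-0.71)
   = 1 / (1 + 15.136 + 0.19498) = 1/16.331 = 0.06123
[CO3²⁻] = α₂ × DIC = 0.06123 × 2.29 = 0.1402 mmol/kg
Ksp = 10^(−6.28) = 5.248×10^-7
Ω = [Ca²⁺][CO3²⁻]/Ksp = (9.72×10^-3)(1.402×10^-4) / 5.248×10^-7 = 2.60

Ω = 2.60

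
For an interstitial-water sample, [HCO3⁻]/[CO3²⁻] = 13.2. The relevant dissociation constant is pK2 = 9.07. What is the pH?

From K2 = [H⁺][CO3²⁻]/[HCO3⁻]:  pH = pK2 − log₁₀([HCO3⁻]/[CO3²⁻])
log₁₀(13.2) = +1.121
pH = 9.07 − (+1.121) = 7.95

pH = 7.95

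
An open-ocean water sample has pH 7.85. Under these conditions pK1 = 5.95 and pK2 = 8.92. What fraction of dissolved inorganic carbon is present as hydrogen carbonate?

α₁ = 0.911

α₁ = 1 / (1 + [H⁺]/K1 + K2/[H⁺]) = 1 / (1 + 10^-1.90 + 10^-1.07)
   = 1 / (1 + 0.012589 + 0.085114) = 1/1.0977 = 0.9110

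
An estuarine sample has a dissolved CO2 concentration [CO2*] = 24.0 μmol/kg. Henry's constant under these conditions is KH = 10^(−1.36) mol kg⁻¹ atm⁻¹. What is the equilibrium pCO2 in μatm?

pCO2 = 550 μatm

KH = 10^(−1.36) = 4.365×10^-2 mol kg⁻¹ atm⁻¹
pCO2 = [CO2*]/KH = 24.0×10^-6 / 4.365×10^-2 = 5.50×10^-4 atm = 550 μatm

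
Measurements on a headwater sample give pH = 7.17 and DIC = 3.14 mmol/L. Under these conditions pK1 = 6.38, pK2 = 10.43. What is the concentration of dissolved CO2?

[CO2*] = 0.438 mmol/L

α₀ = 1 / (1 + K1/[H⁺] + K1K2/[H⁺]²) = 1 / (1 + 10^+0.79 + 10^-2.47)
   = 1 / (1 + 6.1660 + 0.0033884) = 1/7.1693 = 0.1395
[CO2*] = α₀ × DIC = 0.1395 × 3.14 = 0.438 mmol/L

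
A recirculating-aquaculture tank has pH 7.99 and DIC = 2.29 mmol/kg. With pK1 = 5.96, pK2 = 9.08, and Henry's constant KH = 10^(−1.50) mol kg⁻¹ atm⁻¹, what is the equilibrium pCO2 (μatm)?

pCO2 = 620 μatm

α₀ = 1 / (1 + K1/[H⁺] + K1K2/[H⁺]²) = 1 / (1 + 10^+2.03 + 10^+0.94)
   = 1 / (1 + 107.15 + 8.7096) = 1/116.86 = 0.008557
[CO2*] = α₀ × DIC = 0.008557 × 2.29 = 0.01960 mmol/kg = 19.60 μmol/kg
pCO2 = [CO2*]/KH = 1.960×10^-5 / 3.162×10^-2 = 620 μatm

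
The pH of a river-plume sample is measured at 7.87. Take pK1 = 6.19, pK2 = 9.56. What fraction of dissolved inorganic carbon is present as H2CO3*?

α₀ = 0.0201

α₀ = 1 / (1 + K1/[H⁺] + K1K2/[H⁺]²) = 1 / (1 + 10^+1.68 + 10^-0.01)
   = 1 / (1 + 47.863 + 0.97724) = 1/49.840 = 0.02006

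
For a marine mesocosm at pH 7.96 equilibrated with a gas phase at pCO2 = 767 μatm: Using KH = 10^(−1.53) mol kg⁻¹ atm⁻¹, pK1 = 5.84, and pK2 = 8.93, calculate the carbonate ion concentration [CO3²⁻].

[CO2*] = KH · pCO2 = 10^(−1.53) × 767×10^-6 = 2.264×10^-5 mol/kg
α₀ = 1/(1 + K1/[H⁺] + K1K2/[H⁺]²) = 1/(1 + 10^+2.12 + 10^+1.15) = 0.006805
DIC = [CO2*]/α₀ = 2.264×10^-5 / 0.006805 = 3.326 mmol/kg
[CO3²⁻] = α₂·DIC; α₂ = 0.09612, so [CO3²⁻] = 0.09612 × 3.326 = 0.320 mmol/kg

[CO3²⁻] = 0.320 mmol/kg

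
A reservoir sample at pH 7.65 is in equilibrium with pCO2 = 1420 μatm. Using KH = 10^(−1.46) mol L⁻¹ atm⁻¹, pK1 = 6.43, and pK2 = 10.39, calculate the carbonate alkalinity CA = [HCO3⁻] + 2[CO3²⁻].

CA = 0.820 mmol/L

[CO2*] = KH · pCO2 = 10^(−1.46) × 1420×10^-6 = 4.924×10^-5 mol/L
α₀ = 1/(1 + K1/[H⁺] + K1K2/[H⁺]²) = 1/(1 + 10^+1.22 + 10^-1.52) = 0.05673
DIC = [CO2*]/α₀ = 4.924×10^-5 / 0.05673 = 0.8678 mmol/L
CA = (α₁ + 2α₂)·DIC = (0.9416 + 2×0.001713) × 0.8678 = 0.820 mmol/L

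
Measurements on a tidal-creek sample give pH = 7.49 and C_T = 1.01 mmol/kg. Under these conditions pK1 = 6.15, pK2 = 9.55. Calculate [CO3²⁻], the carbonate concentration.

[CO3²⁻] = 8.34 μmol/kg

α₂ = 1 / (1 + [H⁺]/K2 + [H⁺]²/(K1K2)) = 1 / (1 + 10^+2.06 + 10^+0.72)
   = 1 / (1 + 114.82 + 5.2481) = 1/121.06 = 0.008260
[CO3²⁻] = α₂ × DIC = 0.008260 × 1.01 = 0.00834 mmol/kg = 8.34 μmol/kg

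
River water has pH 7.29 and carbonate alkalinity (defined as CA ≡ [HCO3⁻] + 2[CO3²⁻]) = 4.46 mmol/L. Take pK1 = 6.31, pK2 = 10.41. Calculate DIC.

CA = [HCO3⁻] + 2[CO3²⁻] = (α₁ + 2α₂)·DIC
At pH 7.29: [H⁺]/K1 = 10^-0.98 = 0.10471, K2/[H⁺] = 10^-3.12 = 0.00075858
α₁ = 1/(1 + 0.10471 + 0.00075858) = 1/1.1055 = 0.9046; α₂ = α₁·K2/[H⁺] = 0.0006862
α₁ + 2α₂ = 0.9060
DIC = CA / (α₁ + 2α₂) = 4.46 / 0.9060 = 4.92 mmol/L

DIC = 4.92 mmol/L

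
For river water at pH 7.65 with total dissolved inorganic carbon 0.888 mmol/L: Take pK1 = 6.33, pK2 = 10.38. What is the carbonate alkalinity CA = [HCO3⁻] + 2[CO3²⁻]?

CA = [HCO3⁻] + 2[CO3²⁻] = (α₁ + 2α₂)·DIC
At pH 7.65: [H⁺]/K1 = 10^-1.32 = 0.047863, K2/[H⁺] = 10^-2.73 = 0.0018621
α₁ = 1/(1 + 0.047863 + 0.0018621) = 1/1.0497 = 0.9526; α₂ = α₁·K2/[H⁺] = 0.001774
α₁ + 2α₂ = 0.9562
CA = 0.9562 × 0.888 = 0.849 mmol/L

CA = 0.849 mmol/L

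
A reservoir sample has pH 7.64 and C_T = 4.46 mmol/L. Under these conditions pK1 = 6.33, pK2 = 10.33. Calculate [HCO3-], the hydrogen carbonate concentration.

α₁ = 1 / (1 + [H⁺]/K1 + K2/[H⁺]) = 1 / (1 + 10^-1.31 + 10^-2.69)
   = 1 / (1 + 0.048978 + 0.0020417) = 1/1.0510 = 0.9515
[HCO3⁻] = α₁ × DIC = 0.9515 × 4.46 = 4.24 mmol/L

[HCO3⁻] = 4.24 mmol/L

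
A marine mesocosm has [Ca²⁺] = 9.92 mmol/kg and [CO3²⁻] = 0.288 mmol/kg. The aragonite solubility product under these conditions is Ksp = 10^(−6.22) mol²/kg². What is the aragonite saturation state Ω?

Ksp = 10^(−6.22) = 6.026×10^-7
Ω = [Ca²⁺][CO3²⁻]/Ksp = (9.92×10^-3)(0.288×10^-3) / 6.026×10^-7 = 4.74

Ω = 4.74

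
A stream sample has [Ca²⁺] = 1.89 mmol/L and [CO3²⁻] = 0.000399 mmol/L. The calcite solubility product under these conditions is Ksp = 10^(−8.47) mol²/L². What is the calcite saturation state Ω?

Ω = 0.223

Ksp = 10^(−8.47) = 3.388×10^-9
Ω = [Ca²⁺][CO3²⁻]/Ksp = (1.89×10^-3)(0.000399×10^-3) / 3.388×10^-9 = 0.223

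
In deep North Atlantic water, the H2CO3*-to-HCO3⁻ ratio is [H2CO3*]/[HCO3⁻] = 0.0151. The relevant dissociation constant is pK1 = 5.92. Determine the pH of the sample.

pH = 7.74

From K1 = [H⁺][HCO3⁻]/[H2CO3*]:  pH = pK1 − log₁₀([H2CO3*]/[HCO3⁻])
log₁₀(0.0151) = -1.821
pH = 5.92 − (-1.821) = 7.74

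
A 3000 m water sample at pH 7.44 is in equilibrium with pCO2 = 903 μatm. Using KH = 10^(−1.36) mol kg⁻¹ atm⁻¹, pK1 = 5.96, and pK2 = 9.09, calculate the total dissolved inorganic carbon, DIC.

DIC = 1.26 mmol/kg

[CO2*] = KH · pCO2 = 10^(−1.36) × 903×10^-6 = 3.942×10^-5 mol/kg
α₀ = 1/(1 + K1/[H⁺] + K1K2/[H⁺]²) = 1/(1 + 10^+1.48 + 10^-0.17) = 0.03137
DIC = [CO2*]/α₀ = 3.942×10^-5 / 0.03137 = 1.26 mmol/kg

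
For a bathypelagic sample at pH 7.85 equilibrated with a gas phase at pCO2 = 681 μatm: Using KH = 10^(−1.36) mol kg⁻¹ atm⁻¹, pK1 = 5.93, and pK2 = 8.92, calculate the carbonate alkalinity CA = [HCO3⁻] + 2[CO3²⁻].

[CO2*] = KH · pCO2 = 10^(−1.36) × 681×10^-6 = 2.973×10^-5 mol/kg
α₀ = 1/(1 + K1/[H⁺] + K1K2/[H⁺]²) = 1/(1 + 10^+1.92 + 10^+0.85) = 0.01096
DIC = [CO2*]/α₀ = 2.973×10^-5 / 0.01096 = 2.713 mmol/kg
CA = (α₁ + 2α₂)·DIC = (0.9115 + 2×0.07758) × 2.713 = 2.89 mmol/kg

CA = 2.89 mmol/kg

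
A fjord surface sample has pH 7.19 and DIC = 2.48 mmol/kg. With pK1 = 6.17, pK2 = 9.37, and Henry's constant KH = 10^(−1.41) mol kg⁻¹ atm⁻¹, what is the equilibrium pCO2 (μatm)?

α₀ = 1 / (1 + K1/[H⁺] + K1K2/[H⁺]²) = 1 / (1 + 10^+1.02 + 10^-1.16)
   = 1 / (1 + 10.471 + 0.069183) = 1/11.540 = 0.08665
[CO2*] = α₀ × DIC = 0.08665 × 2.48 = 0.2149 mmol/kg
pCO2 = [CO2*]/KH = 2.149×10^-4 / 3.890×10^-2 = 5520 μatm

pCO2 = 5520 μatm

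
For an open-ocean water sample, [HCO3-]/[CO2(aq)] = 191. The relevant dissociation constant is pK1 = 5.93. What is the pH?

From K1 = [H⁺][HCO3-]/[CO2(aq)]:  pH = pK1 + log₁₀([HCO3-]/[CO2(aq)])
log₁₀(191) = +2.281
pH = 5.93 + (+2.281) = 8.21

pH = 8.21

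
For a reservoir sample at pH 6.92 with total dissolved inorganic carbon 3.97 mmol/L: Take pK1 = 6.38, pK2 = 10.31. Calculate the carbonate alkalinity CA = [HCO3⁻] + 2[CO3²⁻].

CA = 3.08 mmol/L

CA = [HCO3⁻] + 2[CO3²⁻] = (α₁ + 2α₂)·DIC
At pH 6.92: [H⁺]/K1 = 10^-0.54 = 0.28840, K2/[H⁺] = 10^-3.39 = 0.00040738
α₁ = 1/(1 + 0.28840 + 0.00040738) = 1/1.2888 = 0.7759; α₂ = α₁·K2/[H⁺] = 0.0003161
α₁ + 2α₂ = 0.7765
CA = 0.7765 × 3.97 = 3.08 mmol/L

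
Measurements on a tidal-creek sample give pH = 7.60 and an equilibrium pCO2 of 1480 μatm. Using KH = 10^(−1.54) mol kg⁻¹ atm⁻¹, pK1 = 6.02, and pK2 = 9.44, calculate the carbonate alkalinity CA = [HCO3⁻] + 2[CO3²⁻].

[CO2*] = KH · pCO2 = 10^(−1.54) × 1480×10^-6 = 4.268×10^-5 mol/kg
α₀ = 1/(1 + K1/[H⁺] + K1K2/[H⁺]²) = 1/(1 + 10^+1.58 + 10^-0.26) = 0.02527
DIC = [CO2*]/α₀ = 4.268×10^-5 / 0.02527 = 1.689 mmol/kg
CA = (α₁ + 2α₂)·DIC = (0.9608 + 2×0.01389) × 1.689 = 1.67 mmol/kg

CA = 1.67 mmol/kg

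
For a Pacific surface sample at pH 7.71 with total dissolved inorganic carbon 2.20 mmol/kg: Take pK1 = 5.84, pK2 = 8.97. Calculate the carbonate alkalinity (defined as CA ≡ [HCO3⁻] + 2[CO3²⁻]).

CA = 2.29 mmol/kg

CA = [HCO3⁻] + 2[CO3²⁻] = (α₁ + 2α₂)·DIC
At pH 7.71: [H⁺]/K1 = 10^-1.87 = 0.013490, K2/[H⁺] = 10^-1.26 = 0.054954
α₁ = 1/(1 + 0.013490 + 0.054954) = 1/1.0684 = 0.9359; α₂ = α₁·K2/[H⁺] = 0.05143
α₁ + 2α₂ = 1.0388
CA = 1.0388 × 2.20 = 2.29 mmol/kg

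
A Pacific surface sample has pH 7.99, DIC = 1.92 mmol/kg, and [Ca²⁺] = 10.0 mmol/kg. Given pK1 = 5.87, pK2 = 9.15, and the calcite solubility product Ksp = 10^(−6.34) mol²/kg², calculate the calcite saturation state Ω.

α₂ = 1 / (1 + [H⁺]/K2 + [H⁺]²/(K1K2)) = 1 / (1 + 10^+1.16 + 10^-0.96)
   = 1 / (1 + 14.454 + 0.10965) = 1/15.564 = 0.06425
[CO3²⁻] = α₂ × DIC = 0.06425 × 1.92 = 0.1234 mmol/kg
Ksp = 10^(−6.34) = 4.571×10^-7
Ω = [Ca²⁺][CO3²⁻]/Ksp = (10.0×10^-3)(1.234×10^-4) / 4.571×10^-7 = 2.70

Ω = 2.70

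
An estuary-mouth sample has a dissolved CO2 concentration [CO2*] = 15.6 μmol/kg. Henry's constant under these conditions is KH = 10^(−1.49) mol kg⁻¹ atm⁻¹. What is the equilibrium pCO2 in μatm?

pCO2 = 482 μatm

KH = 10^(−1.49) = 3.236×10^-2 mol kg⁻¹ atm⁻¹
pCO2 = [CO2*]/KH = 15.6×10^-6 / 3.236×10^-2 = 4.82×10^-4 atm = 482 μatm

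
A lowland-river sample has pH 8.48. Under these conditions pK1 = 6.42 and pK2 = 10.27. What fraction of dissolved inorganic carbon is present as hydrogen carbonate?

α₁ = 0.976

α₁ = 1 / (1 + [H⁺]/K1 + K2/[H⁺]) = 1 / (1 + 10^-2.06 + 10^-1.79)
   = 1 / (1 + 0.0087096 + 0.016218) = 1/1.0249 = 0.9757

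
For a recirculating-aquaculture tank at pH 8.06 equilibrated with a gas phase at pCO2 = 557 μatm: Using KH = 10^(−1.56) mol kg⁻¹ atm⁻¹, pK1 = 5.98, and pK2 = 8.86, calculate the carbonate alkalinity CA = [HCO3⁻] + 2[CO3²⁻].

[CO2*] = KH · pCO2 = 10^(−1.56) × 557×10^-6 = 1.534×10^-5 mol/kg
α₀ = 1/(1 + K1/[H⁺] + K1K2/[H⁺]²) = 1/(1 + 10^+2.08 + 10^+1.28) = 0.007129
DIC = [CO2*]/α₀ = 1.534×10^-5 / 0.007129 = 2.152 mmol/kg
CA = (α₁ + 2α₂)·DIC = (0.8570 + 2×0.1358) × 2.152 = 2.43 mmol/kg

CA = 2.43 mmol/kg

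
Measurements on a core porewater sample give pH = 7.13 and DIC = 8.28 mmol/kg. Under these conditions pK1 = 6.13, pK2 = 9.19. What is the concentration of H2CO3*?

[CO2*] = 0.747 mmol/kg

α₀ = 1 / (1 + K1/[H⁺] + K1K2/[H⁺]²) = 1 / (1 + 10^+1.00 + 10^-1.06)
   = 1 / (1 + 10.000 + 0.087096) = 1/11.087 = 0.09019
[CO2*] = α₀ × DIC = 0.09019 × 8.28 = 0.747 mmol/kg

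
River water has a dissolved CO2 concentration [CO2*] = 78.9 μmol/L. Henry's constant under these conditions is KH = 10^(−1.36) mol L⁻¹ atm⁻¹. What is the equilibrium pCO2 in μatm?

pCO2 = 1810 μatm

KH = 10^(−1.36) = 4.365×10^-2 mol L⁻¹ atm⁻¹
pCO2 = [CO2*]/KH = 78.9×10^-6 / 4.365×10^-2 = 1.81×10^-3 atm = 1810 μatm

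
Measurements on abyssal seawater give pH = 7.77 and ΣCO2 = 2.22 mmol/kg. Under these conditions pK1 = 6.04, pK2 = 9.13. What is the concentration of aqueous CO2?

α₀ = 1 / (1 + K1/[H⁺] + K1K2/[H⁺]²) = 1 / (1 + 10^+1.73 + 10^+0.37)
   = 1 / (1 + 53.703 + 2.3442) = 1/57.047 = 0.01753
[CO2*] = α₀ × DIC = 0.01753 × 2.22 = 0.0389 mmol/kg

[CO2*] = 0.0389 mmol/kg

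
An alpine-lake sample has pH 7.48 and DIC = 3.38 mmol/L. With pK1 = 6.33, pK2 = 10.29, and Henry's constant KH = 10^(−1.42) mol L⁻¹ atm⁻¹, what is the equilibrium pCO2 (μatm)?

α₀ = 1 / (1 + K1/[H⁺] + K1K2/[H⁺]²) = 1 / (1 + 10^+1.15 + 10^-1.66)
   = 1 / (1 + 14.125 + 0.021878) = 1/15.147 = 0.06602
[CO2*] = α₀ × DIC = 0.06602 × 3.38 = 0.2231 mmol/L
pCO2 = [CO2*]/KH = 2.231×10^-4 / 3.802×10^-2 = 5870 μatm

pCO2 = 5870 μatm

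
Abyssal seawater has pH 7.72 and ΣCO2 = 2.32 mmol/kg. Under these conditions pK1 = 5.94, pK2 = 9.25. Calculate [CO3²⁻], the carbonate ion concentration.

α₂ = 1 / (1 + [H⁺]/K2 + [H⁺]²/(K1K2)) = 1 / (1 + 10^+1.53 + 10^-0.25)
   = 1 / (1 + 33.884 + 0.56234) = 1/35.447 = 0.02821
[CO3²⁻] = α₂ × DIC = 0.02821 × 2.32 = 0.0655 mmol/kg

[CO3²⁻] = 0.0655 mmol/kg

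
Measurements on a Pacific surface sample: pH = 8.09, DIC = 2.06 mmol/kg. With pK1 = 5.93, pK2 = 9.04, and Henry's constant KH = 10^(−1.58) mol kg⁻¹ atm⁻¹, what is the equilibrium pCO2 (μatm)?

α₀ = 1 / (1 + K1/[H⁺] + K1K2/[H⁺]²) = 1 / (1 + 10^+2.16 + 10^+1.21)
   = 1 / (1 + 144.54 + 16.218) = 1/161.76 = 0.006182
[CO2*] = α₀ × DIC = 0.006182 × 2.06 = 0.01273 mmol/kg = 12.73 μmol/kg
pCO2 = [CO2*]/KH = 1.273×10^-5 / 2.630×10^-2 = 484 μatm

pCO2 = 484 μatm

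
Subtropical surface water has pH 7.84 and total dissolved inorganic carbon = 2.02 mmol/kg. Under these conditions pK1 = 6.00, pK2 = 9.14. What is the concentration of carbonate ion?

α₂ = 1 / (1 + [H⁺]/K2 + [H⁺]²/(K1K2)) = 1 / (1 + 10^+1.30 + 10^-0.54)
   = 1 / (1 + 19.953 + 0.28840) = 1/21.241 = 0.04708
[CO3²⁻] = α₂ × DIC = 0.04708 × 2.02 = 0.0951 mmol/kg

[CO3²⁻] = 0.0951 mmol/kg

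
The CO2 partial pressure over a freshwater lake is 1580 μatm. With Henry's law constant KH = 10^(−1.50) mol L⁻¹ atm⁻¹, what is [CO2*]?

KH = 10^(−1.50) = 3.162×10^-2 mol L⁻¹ atm⁻¹
[CO2*] = KH · pCO2 = 3.162×10^-2 × 1580×10^-6 atm = 5.00×10^-5 mol/L

[CO2*] = 50.0 μmol/L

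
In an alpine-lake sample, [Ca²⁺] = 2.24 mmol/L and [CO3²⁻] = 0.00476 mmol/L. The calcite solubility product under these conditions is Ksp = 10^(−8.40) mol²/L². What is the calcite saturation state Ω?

Ksp = 10^(−8.40) = 3.981×10^-9
Ω = [Ca²⁺][CO3²⁻]/Ksp = (2.24×10^-3)(0.00476×10^-3) / 3.981×10^-9 = 2.68

Ω = 2.68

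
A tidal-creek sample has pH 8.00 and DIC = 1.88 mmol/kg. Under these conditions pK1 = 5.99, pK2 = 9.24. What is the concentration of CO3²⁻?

α₂ = 1 / (1 + [H⁺]/K2 + [H⁺]²/(K1K2)) = 1 / (1 + 10^+1.24 + 10^-0.77)
   = 1 / (1 + 17.378 + 0.16982) = 1/18.548 = 0.05391
[CO3²⁻] = α₂ × DIC = 0.05391 × 1.88 = 0.101 mmol/kg

[CO3²⁻] = 0.101 mmol/kg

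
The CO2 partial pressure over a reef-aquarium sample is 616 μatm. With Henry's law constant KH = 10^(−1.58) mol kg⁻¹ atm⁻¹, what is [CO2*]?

KH = 10^(−1.58) = 2.630×10^-2 mol kg⁻¹ atm⁻¹
[CO2*] = KH · pCO2 = 2.630×10^-2 × 616×10^-6 atm = 1.62×10^-5 mol/kg

[CO2*] = 16.2 μmol/kg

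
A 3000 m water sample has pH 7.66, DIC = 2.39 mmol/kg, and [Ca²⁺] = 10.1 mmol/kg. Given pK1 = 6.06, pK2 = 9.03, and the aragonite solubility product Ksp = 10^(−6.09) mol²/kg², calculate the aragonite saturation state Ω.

α₂ = 1 / (1 + [H⁺]/K2 + [H⁺]²/(K1K2)) = 1 / (1 + 10^+1.37 + 10^-0.23)
   = 1 / (1 + 23.442 + 0.58884) = 1/25.031 = 0.03995
[CO3²⁻] = α₂ × DIC = 0.03995 × 2.39 = 0.09548 mmol/kg
Ksp = 10^(−6.09) = 8.128×10^-7
Ω = [Ca²⁺][CO3²⁻]/Ksp = (10.1×10^-3)(9.548×10^-5) / 8.128×10^-7 = 1.19

Ω = 1.19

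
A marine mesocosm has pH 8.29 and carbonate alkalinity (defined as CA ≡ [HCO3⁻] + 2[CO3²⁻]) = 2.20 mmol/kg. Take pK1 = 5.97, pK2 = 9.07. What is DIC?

DIC = 1.93 mmol/kg

CA = [HCO3⁻] + 2[CO3²⁻] = (α₁ + 2α₂)·DIC
At pH 8.29: [H⁺]/K1 = 10^-2.32 = 0.0047863, K2/[H⁺] = 10^-0.78 = 0.16596
α₁ = 1/(1 + 0.0047863 + 0.16596) = 1/1.1707 = 0.8542; α₂ = α₁·K2/[H⁺] = 0.1418
α₁ + 2α₂ = 1.1377
DIC = CA / (α₁ + 2α₂) = 2.20 / 1.1377 = 1.93 mmol/kg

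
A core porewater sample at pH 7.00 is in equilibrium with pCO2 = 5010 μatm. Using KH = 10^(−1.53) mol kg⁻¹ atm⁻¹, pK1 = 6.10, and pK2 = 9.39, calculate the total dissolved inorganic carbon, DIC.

DIC = 1.33 mmol/kg

[CO2*] = KH · pCO2 = 10^(−1.53) × 5010×10^-6 = 1.479×10^-4 mol/kg
α₀ = 1/(1 + K1/[H⁺] + K1K2/[H⁺]²) = 1/(1 + 10^+0.90 + 10^-1.49) = 0.1114
DIC = [CO2*]/α₀ = 1.479×10^-4 / 0.1114 = 1.33 mmol/kg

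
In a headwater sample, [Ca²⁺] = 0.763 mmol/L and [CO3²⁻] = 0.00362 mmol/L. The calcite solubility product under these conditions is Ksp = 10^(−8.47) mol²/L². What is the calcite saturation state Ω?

Ω = 0.815

Ksp = 10^(−8.47) = 3.388×10^-9
Ω = [Ca²⁺][CO3²⁻]/Ksp = (0.763×10^-3)(0.00362×10^-3) / 3.388×10^-9 = 0.815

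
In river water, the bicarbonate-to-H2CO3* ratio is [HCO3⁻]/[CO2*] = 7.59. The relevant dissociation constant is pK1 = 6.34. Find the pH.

From K1 = [H⁺][HCO3⁻]/[CO2*]:  pH = pK1 + log₁₀([HCO3⁻]/[CO2*])
log₁₀(7.59) = +0.880
pH = 6.34 + (+0.880) = 7.22

pH = 7.22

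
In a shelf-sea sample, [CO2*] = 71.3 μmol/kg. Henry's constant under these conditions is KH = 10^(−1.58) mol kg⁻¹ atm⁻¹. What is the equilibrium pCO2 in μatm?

KH = 10^(−1.58) = 2.630×10^-2 mol kg⁻¹ atm⁻¹
pCO2 = [CO2*]/KH = 71.3×10^-6 / 2.630×10^-2 = 2.71×10^-3 atm = 2710 μatm

pCO2 = 2710 μatm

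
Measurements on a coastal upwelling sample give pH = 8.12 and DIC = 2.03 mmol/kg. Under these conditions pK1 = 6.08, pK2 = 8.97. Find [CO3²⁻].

[CO3²⁻] = 0.249 mmol/kg

α₂ = 1 / (1 + [H⁺]/K2 + [H⁺]²/(K1K2)) = 1 / (1 + 10^+0.85 + 10^-1.19)
   = 1 / (1 + 7.0795 + 0.064565) = 1/8.1440 = 0.1228
[CO3²⁻] = α₂ × DIC = 0.1228 × 2.03 = 0.249 mmol/kg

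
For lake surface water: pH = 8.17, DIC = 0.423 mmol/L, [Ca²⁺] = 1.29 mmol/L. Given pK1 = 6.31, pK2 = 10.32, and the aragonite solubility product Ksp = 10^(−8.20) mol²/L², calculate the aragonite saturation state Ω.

Ω = 0.600

α₂ = 1 / (1 + [H⁺]/K2 + [H⁺]²/(K1K2)) = 1 / (1 + 10^+2.15 + 10^+0.29)
   = 1 / (1 + 141.25 + 1.9498) = 1/144.20 = 0.006935
[CO3²⁻] = α₂ × DIC = 0.006935 × 0.423 = 0.002933 mmol/L = 2.933 μmol/L
Ksp = 10^(−8.20) = 6.310×10^-9
Ω = [Ca²⁺][CO3²⁻]/Ksp = (1.29×10^-3)(2.933×10^-6) / 6.310×10^-9 = 0.600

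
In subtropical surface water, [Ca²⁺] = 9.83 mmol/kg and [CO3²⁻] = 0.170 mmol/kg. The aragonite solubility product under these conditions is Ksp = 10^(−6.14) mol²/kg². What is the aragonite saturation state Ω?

Ω = 2.31

Ksp = 10^(−6.14) = 7.244×10^-7
Ω = [Ca²⁺][CO3²⁻]/Ksp = (9.83×10^-3)(0.170×10^-3) / 7.244×10^-7 = 2.31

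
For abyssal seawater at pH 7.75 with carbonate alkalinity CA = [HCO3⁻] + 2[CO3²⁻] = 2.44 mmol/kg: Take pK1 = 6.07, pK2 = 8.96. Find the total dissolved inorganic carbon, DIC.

CA = [HCO3⁻] + 2[CO3²⁻] = (α₁ + 2α₂)·DIC
At pH 7.75: [H⁺]/K1 = 10^-1.68 = 0.020893, K2/[H⁺] = 10^-1.21 = 0.061660
α₁ = 1/(1 + 0.020893 + 0.061660) = 1/1.0826 = 0.9237; α₂ = α₁·K2/[H⁺] = 0.05696
α₁ + 2α₂ = 1.0377
DIC = CA / (α₁ + 2α₂) = 2.44 / 1.0377 = 2.35 mmol/kg

DIC = 2.35 mmol/kg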